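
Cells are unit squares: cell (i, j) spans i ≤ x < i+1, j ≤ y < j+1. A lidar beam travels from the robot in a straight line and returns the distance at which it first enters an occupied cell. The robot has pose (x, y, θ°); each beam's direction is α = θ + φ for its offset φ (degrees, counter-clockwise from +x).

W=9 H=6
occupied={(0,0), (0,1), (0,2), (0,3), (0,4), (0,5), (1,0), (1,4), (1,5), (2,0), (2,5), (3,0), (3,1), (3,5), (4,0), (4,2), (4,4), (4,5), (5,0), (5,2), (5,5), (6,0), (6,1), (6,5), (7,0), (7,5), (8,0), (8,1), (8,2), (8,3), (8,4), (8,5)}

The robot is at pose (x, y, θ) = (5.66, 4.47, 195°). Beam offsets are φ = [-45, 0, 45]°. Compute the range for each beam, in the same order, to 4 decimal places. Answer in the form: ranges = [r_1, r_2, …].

ranges = [0.7621, 0.6833, 1.6974]

beam 1: φ=-45°, α=150°
  dir = (cos 150°, sin 150°) = (-0.8660, 0.5000); from cell (5,4)
  next x-line at t=0.7621, next y-line at t=1.0600; Δt_x=1.1547, Δt_y=2.0000
    x: enter (4,4) at t=0.7621 ← occupied
  → r_1 = 0.7621
beam 2: φ=0°, α=195°
  dir = (cos 195°, sin 195°) = (-0.9659, -0.2588); from cell (5,4)
  next x-line at t=0.6833, next y-line at t=1.8159; Δt_x=1.0353, Δt_y=3.8637
    x: enter (4,4) at t=0.6833 ← occupied
  → r_2 = 0.6833
beam 3: φ=45°, α=240°
  dir = (cos 240°, sin 240°) = (-0.5000, -0.8660); from cell (5,4)
  next x-line at t=1.3200, next y-line at t=0.5427; Δt_x=2.0000, Δt_y=1.1547
    y: enter (5,3) at t=0.5427
    x: enter (4,3) at t=1.3200
    y: enter (4,2) at t=1.6974 ← occupied
  → r_3 = 1.6974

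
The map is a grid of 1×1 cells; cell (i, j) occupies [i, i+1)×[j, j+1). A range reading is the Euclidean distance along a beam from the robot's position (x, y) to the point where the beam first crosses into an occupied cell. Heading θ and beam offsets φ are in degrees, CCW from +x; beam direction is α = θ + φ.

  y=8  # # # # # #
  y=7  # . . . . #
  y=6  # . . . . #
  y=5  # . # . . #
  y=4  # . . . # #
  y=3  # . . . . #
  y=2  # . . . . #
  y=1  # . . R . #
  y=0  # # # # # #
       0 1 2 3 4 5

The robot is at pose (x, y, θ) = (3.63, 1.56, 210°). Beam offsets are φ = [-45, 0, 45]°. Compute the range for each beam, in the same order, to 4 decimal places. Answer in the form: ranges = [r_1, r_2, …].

ranges = [2.7228, 1.1200, 0.5798]

beam 1: φ=-45°, α=165°
  direction (-0.9659, 0.2588); cell (3,1); t to first gridline: x 0.6522, y 1.7000 (then +1.0353 / +3.8637)
    (2,1) via x @ 0.6522
    (1,1) via x @ 1.6875
    (1,2) via y @ 1.7000
    (0,2) via x @ 2.7228  # hit
  → r_1 = 2.7228
beam 2: φ=0°, α=210°
  direction (-0.8660, -0.5000); cell (3,1); t to first gridline: x 0.7275, y 1.1200 (then +1.1547 / +2.0000)
    (2,1) via x @ 0.7275
    (2,0) via y @ 1.1200  # hit
  → r_2 = 1.1200
beam 3: φ=45°, α=255°
  direction (-0.2588, -0.9659); cell (3,1); t to first gridline: x 2.4341, y 0.5798 (then +3.8637 / +1.0353)
    (3,0) via y @ 0.5798  # hit
  → r_3 = 0.5798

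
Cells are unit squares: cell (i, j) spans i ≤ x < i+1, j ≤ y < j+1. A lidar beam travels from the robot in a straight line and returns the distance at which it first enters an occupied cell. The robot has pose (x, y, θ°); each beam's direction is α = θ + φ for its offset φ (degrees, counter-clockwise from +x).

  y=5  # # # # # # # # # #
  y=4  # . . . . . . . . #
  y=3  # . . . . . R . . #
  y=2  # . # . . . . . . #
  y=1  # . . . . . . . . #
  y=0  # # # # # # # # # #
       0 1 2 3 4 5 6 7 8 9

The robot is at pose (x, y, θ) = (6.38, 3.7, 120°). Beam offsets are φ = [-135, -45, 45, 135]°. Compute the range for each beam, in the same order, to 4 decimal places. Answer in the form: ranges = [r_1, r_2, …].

beam 1: φ=-135°, α=345°
  direction (0.9659, -0.2588); cell (6,3); t to first gridline: x 0.6419, y 2.7046 (then +1.0353 / +3.8637)
    (7,3) via x @ 0.6419
    (8,3) via x @ 1.6771
    (8,2) via y @ 2.7046
    (9,2) via x @ 2.7124  # hit
  → r_1 = 2.7124
beam 2: φ=-45°, α=75°
  direction (0.2588, 0.9659); cell (6,3); t to first gridline: x 2.3955, y 0.3106 (then +3.8637 / +1.0353)
    (6,4) via y @ 0.3106
    (6,5) via y @ 1.3459  # hit
  → r_2 = 1.3459
beam 3: φ=45°, α=165°
  direction (-0.9659, 0.2588); cell (6,3); t to first gridline: x 0.3934, y 1.1591 (then +1.0353 / +3.8637)
    (5,3) via x @ 0.3934
    (5,4) via y @ 1.1591
    (4,4) via x @ 1.4287
    (3,4) via x @ 2.4640
    (2,4) via x @ 3.4992
    (1,4) via x @ 4.5345
    (1,5) via y @ 5.0228  # hit
  → r_3 = 5.0228
beam 4: φ=135°, α=255°
  direction (-0.2588, -0.9659); cell (6,3); t to first gridline: x 1.4682, y 0.7247 (then +3.8637 / +1.0353)
    (6,2) via y @ 0.7247
    (5,2) via x @ 1.4682
    (5,1) via y @ 1.7600
    (5,0) via y @ 2.7952  # hit
  → r_4 = 2.7952

ranges = [2.7124, 1.3459, 5.0228, 2.7952]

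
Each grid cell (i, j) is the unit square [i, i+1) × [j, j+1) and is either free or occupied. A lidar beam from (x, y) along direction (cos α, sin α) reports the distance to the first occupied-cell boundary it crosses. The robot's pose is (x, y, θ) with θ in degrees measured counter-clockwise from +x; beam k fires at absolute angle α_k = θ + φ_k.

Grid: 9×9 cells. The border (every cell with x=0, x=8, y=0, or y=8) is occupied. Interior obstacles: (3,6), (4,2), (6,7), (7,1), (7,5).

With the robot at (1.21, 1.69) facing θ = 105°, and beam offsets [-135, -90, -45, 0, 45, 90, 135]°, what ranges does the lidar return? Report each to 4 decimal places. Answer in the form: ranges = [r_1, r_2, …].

ranges = [1.3800, 2.8884, 4.9768, 0.8114, 0.2425, 0.2174, 0.4200]

beam 1: φ=-135°, α=330°
  cosα=0.8660 sinα=-0.5000 | (1,1) | tMaxX 0.9122 tMaxY 1.3800 | tΔX 1.1547 tΔY 2.0000
    t=0.9122 [x] (2,1)
    t=1.3800 [y] (2,0) — stop
  → r_1 = 1.3800
beam 2: φ=-90°, α=15°
  cosα=0.9659 sinα=0.2588 | (1,1) | tMaxX 0.8179 tMaxY 1.1977 | tΔX 1.0353 tΔY 3.8637
    t=0.8179 [x] (2,1)
    t=1.1977 [y] (2,2)
    t=1.8531 [x] (3,2)
    t=2.8884 [x] (4,2) — stop
  → r_2 = 2.8884
beam 3: φ=-45°, α=60°
  cosα=0.5000 sinα=0.8660 | (1,1) | tMaxX 1.5800 tMaxY 0.3580 | tΔX 2.0000 tΔY 1.1547
    t=0.3580 [y] (1,2)
    t=1.5127 [y] (1,3)
    t=1.5800 [x] (2,3)
    t=2.6674 [y] (2,4)
    t=3.5800 [x] (3,4)
    t=3.8221 [y] (3,5)
    t=4.9768 [y] (3,6) — stop
  → r_3 = 4.9768
beam 4: φ=0°, α=105°
  cosα=-0.2588 sinα=0.9659 | (1,1) | tMaxX 0.8114 tMaxY 0.3209 | tΔX 3.8637 tΔY 1.0353
    t=0.3209 [y] (1,2)
    t=0.8114 [x] (0,2) — stop
  → r_4 = 0.8114
beam 5: φ=45°, α=150°
  cosα=-0.8660 sinα=0.5000 | (1,1) | tMaxX 0.2425 tMaxY 0.6200 | tΔX 1.1547 tΔY 2.0000
    t=0.2425 [x] (0,1) — stop
  → r_5 = 0.2425
beam 6: φ=90°, α=195°
  cosα=-0.9659 sinα=-0.2588 | (1,1) | tMaxX 0.2174 tMaxY 2.6660 | tΔX 1.0353 tΔY 3.8637
    t=0.2174 [x] (0,1) — stop
  → r_6 = 0.2174
beam 7: φ=135°, α=240°
  cosα=-0.5000 sinα=-0.8660 | (1,1) | tMaxX 0.4200 tMaxY 0.7967 | tΔX 2.0000 tΔY 1.1547
    t=0.4200 [x] (0,1) — stop
  → r_7 = 0.4200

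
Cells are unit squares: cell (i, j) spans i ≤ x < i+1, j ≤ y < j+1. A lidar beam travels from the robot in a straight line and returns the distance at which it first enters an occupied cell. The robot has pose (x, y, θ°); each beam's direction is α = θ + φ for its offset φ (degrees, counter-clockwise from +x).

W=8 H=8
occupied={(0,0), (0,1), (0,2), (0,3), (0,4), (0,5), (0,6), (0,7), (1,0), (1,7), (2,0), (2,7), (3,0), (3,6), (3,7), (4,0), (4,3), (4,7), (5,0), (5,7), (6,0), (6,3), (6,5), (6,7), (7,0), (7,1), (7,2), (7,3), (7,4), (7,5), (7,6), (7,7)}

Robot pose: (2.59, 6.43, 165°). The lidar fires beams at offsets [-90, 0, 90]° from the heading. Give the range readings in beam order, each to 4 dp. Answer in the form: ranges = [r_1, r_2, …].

ranges = [0.5901, 1.6461, 5.6215]

beam 1: φ=-90°, α=75°
  d=(0.2588,0.9659)  start (2,6)  tX=1.5841 tY=0.5901  stride 1/|dx|=3.8637 1/|dy|=1.0353
    cross y-line → (2,7), t=0.5901 (wall)
  → r_1 = 0.5901
beam 2: φ=0°, α=165°
  d=(-0.9659,0.2588)  start (2,6)  tX=0.6108 tY=2.2023  stride 1/|dx|=1.0353 1/|dy|=3.8637
    cross x-line → (1,6), t=0.6108
    cross x-line → (0,6), t=1.6461 (wall)
  → r_2 = 1.6461
beam 3: φ=90°, α=255°
  d=(-0.2588,-0.9659)  start (2,6)  tX=2.2796 tY=0.4452  stride 1/|dx|=3.8637 1/|dy|=1.0353
    cross y-line → (2,5), t=0.4452
    cross y-line → (2,4), t=1.4804
    cross x-line → (1,4), t=2.2796
    cross y-line → (1,3), t=2.5157
    cross y-line → (1,2), t=3.5510
    cross y-line → (1,1), t=4.5863
    cross y-line → (1,0), t=5.6215 (wall)
  → r_3 = 5.6215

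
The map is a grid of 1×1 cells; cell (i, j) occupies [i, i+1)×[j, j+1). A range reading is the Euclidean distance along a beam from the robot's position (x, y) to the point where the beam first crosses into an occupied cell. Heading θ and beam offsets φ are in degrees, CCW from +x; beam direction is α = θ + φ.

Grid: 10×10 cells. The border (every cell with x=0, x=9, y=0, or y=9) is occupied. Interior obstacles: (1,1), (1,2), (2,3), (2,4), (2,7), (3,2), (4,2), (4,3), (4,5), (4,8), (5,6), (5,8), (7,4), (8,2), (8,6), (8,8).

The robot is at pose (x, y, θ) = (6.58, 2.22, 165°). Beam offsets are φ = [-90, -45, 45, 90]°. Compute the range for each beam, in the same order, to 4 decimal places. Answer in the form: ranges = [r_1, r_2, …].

beam 1: φ=-90°, α=75°
  cosα=0.2588 sinα=0.9659 | (6,2) | tMaxX 1.6228 tMaxY 0.8075 | tΔX 3.8637 tΔY 1.0353
    t=0.8075 [y] (6,3)
    t=1.6228 [x] (7,3)
    t=1.8428 [y] (7,4) — stop
  → r_1 = 1.8428
beam 2: φ=-45°, α=120°
  cosα=-0.5000 sinα=0.8660 | (6,2) | tMaxX 1.1600 tMaxY 0.9007 | tΔX 2.0000 tΔY 1.1547
    t=0.9007 [y] (6,3)
    t=1.1600 [x] (5,3)
    t=2.0554 [y] (5,4)
    t=3.1600 [x] (4,4)
    t=3.2101 [y] (4,5) — stop
  → r_2 = 3.2101
beam 3: φ=45°, α=210°
  cosα=-0.8660 sinα=-0.5000 | (6,2) | tMaxX 0.6697 tMaxY 0.4400 | tΔX 1.1547 tΔY 2.0000
    t=0.4400 [y] (6,1)
    t=0.6697 [x] (5,1)
    t=1.8244 [x] (4,1)
    t=2.4400 [y] (4,0) — stop
  → r_3 = 2.4400
beam 4: φ=90°, α=255°
  cosα=-0.2588 sinα=-0.9659 | (6,2) | tMaxX 2.2409 tMaxY 0.2278 | tΔX 3.8637 tΔY 1.0353
    t=0.2278 [y] (6,1)
    t=1.2630 [y] (6,0) — stop
  → r_4 = 1.2630

ranges = [1.8428, 3.2101, 2.4400, 1.2630]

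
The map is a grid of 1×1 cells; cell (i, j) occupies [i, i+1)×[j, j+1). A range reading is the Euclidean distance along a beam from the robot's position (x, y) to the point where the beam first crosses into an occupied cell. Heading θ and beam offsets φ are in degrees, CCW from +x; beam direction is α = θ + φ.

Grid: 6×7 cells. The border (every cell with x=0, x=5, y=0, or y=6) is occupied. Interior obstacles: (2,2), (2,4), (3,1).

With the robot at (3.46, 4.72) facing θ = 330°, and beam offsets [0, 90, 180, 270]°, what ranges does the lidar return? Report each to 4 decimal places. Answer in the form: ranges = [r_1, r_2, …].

beam 1: φ=0°, α=330°
  direction (0.8660, -0.5000); cell (3,4); t to first gridline: x 0.6235, y 1.4400 (then +1.1547 / +2.0000)
    (4,4) via x @ 0.6235
    (4,3) via y @ 1.4400
    (5,3) via x @ 1.7782  # hit
  → r_1 = 1.7782
beam 2: φ=90°, α=60°
  direction (0.5000, 0.8660); cell (3,4); t to first gridline: x 1.0800, y 0.3233 (then +2.0000 / +1.1547)
    (3,5) via y @ 0.3233
    (4,5) via x @ 1.0800
    (4,6) via y @ 1.4780  # hit
  → r_2 = 1.4780
beam 3: φ=180°, α=150°
  direction (-0.8660, 0.5000); cell (3,4); t to first gridline: x 0.5312, y 0.5600 (then +1.1547 / +2.0000)
    (2,4) via x @ 0.5312  # hit
  → r_3 = 0.5312
beam 4: φ=270°, α=240°
  direction (-0.5000, -0.8660); cell (3,4); t to first gridline: x 0.9200, y 0.8314 (then +2.0000 / +1.1547)
    (3,3) via y @ 0.8314
    (2,3) via x @ 0.9200
    (2,2) via y @ 1.9861  # hit
  → r_4 = 1.9861

ranges = [1.7782, 1.4780, 0.5312, 1.9861]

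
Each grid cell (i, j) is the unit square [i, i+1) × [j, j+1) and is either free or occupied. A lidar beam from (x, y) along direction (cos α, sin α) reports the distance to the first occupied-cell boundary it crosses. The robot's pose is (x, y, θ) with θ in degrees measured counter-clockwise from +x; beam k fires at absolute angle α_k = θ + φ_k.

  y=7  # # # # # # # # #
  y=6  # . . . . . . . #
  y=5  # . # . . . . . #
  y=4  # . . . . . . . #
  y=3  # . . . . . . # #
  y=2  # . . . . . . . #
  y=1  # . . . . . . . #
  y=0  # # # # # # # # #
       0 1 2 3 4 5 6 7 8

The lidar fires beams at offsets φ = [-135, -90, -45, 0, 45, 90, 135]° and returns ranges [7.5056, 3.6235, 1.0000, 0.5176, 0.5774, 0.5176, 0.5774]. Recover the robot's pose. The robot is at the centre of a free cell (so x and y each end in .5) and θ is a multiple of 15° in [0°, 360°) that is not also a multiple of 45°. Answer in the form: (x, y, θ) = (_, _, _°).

The pose lattice has 40·16 = 640 candidates. Test each by forward raycasting.
  (1.5, 1.5, 15°): beam 1 = 0.5774 ≠ 7.5056 ✗
  (3.5, 5.5, 285°): beam 1 = 0.5774 ≠ 7.5056 ✗
  (3.5, 4.5, 255°): beam 1 = 1.0000 ≠ 7.5056 ✗
  (4.5, 4.5, 15°): beam 1 = 4.0415 ≠ 7.5056 ✗
  …
  (1.5, 1.5, 165°): r_1=7.5056, r_2=3.6235, r_3=1.0000, r_4=0.5176, r_5=0.5774, r_6=0.5176, r_7=0.5774 — all match ✓
Only this pose fits every beam.

(x, y, θ) = (1.5, 1.5, 165°)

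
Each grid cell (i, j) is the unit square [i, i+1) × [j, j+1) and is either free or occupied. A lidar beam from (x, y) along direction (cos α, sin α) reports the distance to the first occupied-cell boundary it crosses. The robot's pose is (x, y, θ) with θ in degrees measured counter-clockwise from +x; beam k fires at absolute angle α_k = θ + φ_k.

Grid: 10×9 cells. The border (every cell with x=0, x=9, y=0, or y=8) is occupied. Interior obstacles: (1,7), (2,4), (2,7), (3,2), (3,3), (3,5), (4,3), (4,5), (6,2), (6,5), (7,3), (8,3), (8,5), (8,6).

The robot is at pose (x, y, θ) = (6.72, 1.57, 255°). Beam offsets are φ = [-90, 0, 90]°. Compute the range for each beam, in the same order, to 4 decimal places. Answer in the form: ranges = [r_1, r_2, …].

beam 1: φ=-90°, α=165°
  direction (-0.9659, 0.2588); cell (6,1); t to first gridline: x 0.7454, y 1.6614 (then +1.0353 / +3.8637)
    (5,1) via x @ 0.7454
    (5,2) via y @ 1.6614
    (4,2) via x @ 1.7807
    (3,2) via x @ 2.8160  # hit
  → r_1 = 2.8160
beam 2: φ=0°, α=255°
  direction (-0.2588, -0.9659); cell (6,1); t to first gridline: x 2.7819, y 0.5901 (then +3.8637 / +1.0353)
    (6,0) via y @ 0.5901  # hit
  → r_2 = 0.5901
beam 3: φ=90°, α=345°
  direction (0.9659, -0.2588); cell (6,1); t to first gridline: x 0.2899, y 2.2023 (then +1.0353 / +3.8637)
    (7,1) via x @ 0.2899
    (8,1) via x @ 1.3252
    (8,0) via y @ 2.2023  # hit
  → r_3 = 2.2023

ranges = [2.8160, 0.5901, 2.2023]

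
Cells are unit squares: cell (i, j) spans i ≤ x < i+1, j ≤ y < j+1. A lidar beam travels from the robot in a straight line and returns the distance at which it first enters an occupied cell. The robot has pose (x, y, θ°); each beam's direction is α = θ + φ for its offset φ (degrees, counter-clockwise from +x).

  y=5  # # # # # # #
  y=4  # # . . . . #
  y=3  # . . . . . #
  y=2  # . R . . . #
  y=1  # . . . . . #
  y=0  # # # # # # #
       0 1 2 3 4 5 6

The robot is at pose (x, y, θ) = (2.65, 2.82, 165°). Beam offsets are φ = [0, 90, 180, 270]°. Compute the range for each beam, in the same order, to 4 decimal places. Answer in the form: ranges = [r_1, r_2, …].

ranges = [1.7082, 1.8842, 3.4682, 2.2569]

beam 1: φ=0°, α=165°
  dir = (cos 165°, sin 165°) = (-0.9659, 0.2588); from cell (2,2)
  next x-line at t=0.6729, next y-line at t=0.6955; Δt_x=1.0353, Δt_y=3.8637
    x: enter (1,2) at t=0.6729
    y: enter (1,3) at t=0.6955
    x: enter (0,3) at t=1.7082 ← occupied
  → r_1 = 1.7082
beam 2: φ=90°, α=255°
  dir = (cos 255°, sin 255°) = (-0.2588, -0.9659); from cell (2,2)
  next x-line at t=2.5114, next y-line at t=0.8489; Δt_x=3.8637, Δt_y=1.0353
    y: enter (2,1) at t=0.8489
    y: enter (2,0) at t=1.8842 ← occupied
  → r_2 = 1.8842
beam 3: φ=180°, α=345°
  dir = (cos 345°, sin 345°) = (0.9659, -0.2588); from cell (2,2)
  next x-line at t=0.3623, next y-line at t=3.1682; Δt_x=1.0353, Δt_y=3.8637
    x: enter (3,2) at t=0.3623
    x: enter (4,2) at t=1.3976
    x: enter (5,2) at t=2.4329
    y: enter (5,1) at t=3.1682
    x: enter (6,1) at t=3.4682 ← occupied
  → r_3 = 3.4682
beam 4: φ=270°, α=75°
  dir = (cos 75°, sin 75°) = (0.2588, 0.9659); from cell (2,2)
  next x-line at t=1.3523, next y-line at t=0.1863; Δt_x=3.8637, Δt_y=1.0353
    y: enter (2,3) at t=0.1863
    y: enter (2,4) at t=1.2216
    x: enter (3,4) at t=1.3523
    y: enter (3,5) at t=2.2569 ← occupied
  → r_4 = 2.2569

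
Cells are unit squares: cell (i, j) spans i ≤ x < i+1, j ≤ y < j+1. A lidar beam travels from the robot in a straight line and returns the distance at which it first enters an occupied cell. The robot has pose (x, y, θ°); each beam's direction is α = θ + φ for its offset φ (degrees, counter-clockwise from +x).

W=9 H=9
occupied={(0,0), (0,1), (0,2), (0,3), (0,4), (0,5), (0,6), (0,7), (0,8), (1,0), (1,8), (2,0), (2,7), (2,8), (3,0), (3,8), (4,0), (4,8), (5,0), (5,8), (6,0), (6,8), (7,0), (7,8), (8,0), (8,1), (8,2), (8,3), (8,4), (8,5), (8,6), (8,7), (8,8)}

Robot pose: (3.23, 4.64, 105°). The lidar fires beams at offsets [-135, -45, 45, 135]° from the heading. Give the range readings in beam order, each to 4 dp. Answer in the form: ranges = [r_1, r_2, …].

ranges = [5.5079, 3.8798, 2.5750, 4.2031]

beam 1: φ=-135°, α=330°
  d=(0.8660,-0.5000)  start (3,4)  tX=0.8891 tY=1.2800  stride 1/|dx|=1.1547 1/|dy|=2.0000
    cross x-line → (4,4), t=0.8891
    cross y-line → (4,3), t=1.2800
    cross x-line → (5,3), t=2.0438
    cross x-line → (6,3), t=3.1985
    cross y-line → (6,2), t=3.2800
    cross x-line → (7,2), t=4.3532
    cross y-line → (7,1), t=5.2800
    cross x-line → (8,1), t=5.5079 (wall)
  → r_1 = 5.5079
beam 2: φ=-45°, α=60°
  d=(0.5000,0.8660)  start (3,4)  tX=1.5400 tY=0.4157  stride 1/|dx|=2.0000 1/|dy|=1.1547
    cross y-line → (3,5), t=0.4157
    cross x-line → (4,5), t=1.5400
    cross y-line → (4,6), t=1.5704
    cross y-line → (4,7), t=2.7251
    cross x-line → (5,7), t=3.5400
    cross y-line → (5,8), t=3.8798 (wall)
  → r_2 = 3.8798
beam 3: φ=45°, α=150°
  d=(-0.8660,0.5000)  start (3,4)  tX=0.2656 tY=0.7200  stride 1/|dx|=1.1547 1/|dy|=2.0000
    cross x-line → (2,4), t=0.2656
    cross y-line → (2,5), t=0.7200
    cross x-line → (1,5), t=1.4203
    cross x-line → (0,5), t=2.5750 (wall)
  → r_3 = 2.5750
beam 4: φ=135°, α=240°
  d=(-0.5000,-0.8660)  start (3,4)  tX=0.4600 tY=0.7390  stride 1/|dx|=2.0000 1/|dy|=1.1547
    cross x-line → (2,4), t=0.4600
    cross y-line → (2,3), t=0.7390
    cross y-line → (2,2), t=1.8937
    cross x-line → (1,2), t=2.4600
    cross y-line → (1,1), t=3.0484
    cross y-line → (1,0), t=4.2031 (wall)
  → r_4 = 4.2031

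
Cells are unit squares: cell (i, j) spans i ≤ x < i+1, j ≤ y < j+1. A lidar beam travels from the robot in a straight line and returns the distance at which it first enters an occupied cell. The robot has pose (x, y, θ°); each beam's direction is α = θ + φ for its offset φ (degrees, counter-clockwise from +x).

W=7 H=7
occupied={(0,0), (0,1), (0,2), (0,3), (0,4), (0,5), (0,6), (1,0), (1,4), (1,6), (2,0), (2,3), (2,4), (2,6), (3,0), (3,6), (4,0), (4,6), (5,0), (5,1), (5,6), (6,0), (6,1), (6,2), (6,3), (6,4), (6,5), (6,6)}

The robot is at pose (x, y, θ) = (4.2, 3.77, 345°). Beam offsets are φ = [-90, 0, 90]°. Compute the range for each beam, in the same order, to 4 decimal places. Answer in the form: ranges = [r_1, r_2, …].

ranges = [2.8677, 1.8635, 2.3087]

beam 1: φ=-90°, α=255°
  direction (-0.2588, -0.9659); cell (4,3); t to first gridline: x 0.7727, y 0.7972 (then +3.8637 / +1.0353)
    (3,3) via x @ 0.7727
    (3,2) via y @ 0.7972
    (3,1) via y @ 1.8324
    (3,0) via y @ 2.8677  # hit
  → r_1 = 2.8677
beam 2: φ=0°, α=345°
  direction (0.9659, -0.2588); cell (4,3); t to first gridline: x 0.8282, y 2.9751 (then +1.0353 / +3.8637)
    (5,3) via x @ 0.8282
    (6,3) via x @ 1.8635  # hit
  → r_2 = 1.8635
beam 3: φ=90°, α=75°
  direction (0.2588, 0.9659); cell (4,3); t to first gridline: x 3.0910, y 0.2381 (then +3.8637 / +1.0353)
    (4,4) via y @ 0.2381
    (4,5) via y @ 1.2734
    (4,6) via y @ 2.3087  # hit
  → r_3 = 2.3087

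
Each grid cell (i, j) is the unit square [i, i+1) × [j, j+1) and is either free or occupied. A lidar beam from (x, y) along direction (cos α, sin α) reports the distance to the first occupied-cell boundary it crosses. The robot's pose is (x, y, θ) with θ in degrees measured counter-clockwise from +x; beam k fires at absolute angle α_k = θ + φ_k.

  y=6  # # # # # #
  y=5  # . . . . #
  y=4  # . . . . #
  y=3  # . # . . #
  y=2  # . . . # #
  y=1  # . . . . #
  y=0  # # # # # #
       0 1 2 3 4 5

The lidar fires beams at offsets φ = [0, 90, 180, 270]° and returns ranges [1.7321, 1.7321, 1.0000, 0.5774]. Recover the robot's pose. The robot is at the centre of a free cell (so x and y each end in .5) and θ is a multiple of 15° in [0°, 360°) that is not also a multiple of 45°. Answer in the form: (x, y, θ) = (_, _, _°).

The pose lattice has 18·16 = 288 candidates. Test each by forward raycasting.
  (4.5, 3.5, 285°): beam 1 = 0.5176 ≠ 1.7321 ✗
  (2.5, 5.5, 285°): beam 1 = 1.5529 ≠ 1.7321 ✗
  (1.5, 4.5, 285°): beam 1 = 3.6235 ≠ 1.7321 ✗
  (1.5, 3.5, 285°): beam 1 = 2.5882 ≠ 1.7321 ✗
  (2.5, 1.5, 195°): beam 1 = 1.5529 ≠ 1.7321 ✗
  …
  (4.5, 4.5, 120°): r_1=1.7321, r_2=1.7321, r_3=1.0000, r_4=0.5774 — all match ✓
Only this pose fits every beam.

(x, y, θ) = (4.5, 4.5, 120°)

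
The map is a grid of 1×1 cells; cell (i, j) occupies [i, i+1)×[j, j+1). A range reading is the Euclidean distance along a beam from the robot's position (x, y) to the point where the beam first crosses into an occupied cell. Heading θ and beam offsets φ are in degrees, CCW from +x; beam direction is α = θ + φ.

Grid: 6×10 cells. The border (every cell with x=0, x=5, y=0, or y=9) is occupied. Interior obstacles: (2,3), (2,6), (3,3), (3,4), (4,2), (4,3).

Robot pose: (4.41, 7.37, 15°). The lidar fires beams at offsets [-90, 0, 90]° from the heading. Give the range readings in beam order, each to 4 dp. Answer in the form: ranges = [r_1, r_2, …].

beam 1: φ=-90°, α=285°
  dir = (cos 285°, sin 285°) = (0.2588, -0.9659); from cell (4,7)
  next x-line at t=2.2796, next y-line at t=0.3831; Δt_x=3.8637, Δt_y=1.0353
    y: enter (4,6) at t=0.3831
    y: enter (4,5) at t=1.4183
    x: enter (5,5) at t=2.2796 ← occupied
  → r_1 = 2.2796
beam 2: φ=0°, α=15°
  dir = (cos 15°, sin 15°) = (0.9659, 0.2588); from cell (4,7)
  next x-line at t=0.6108, next y-line at t=2.4341; Δt_x=1.0353, Δt_y=3.8637
    x: enter (5,7) at t=0.6108 ← occupied
  → r_2 = 0.6108
beam 3: φ=90°, α=105°
  dir = (cos 105°, sin 105°) = (-0.2588, 0.9659); from cell (4,7)
  next x-line at t=1.5841, next y-line at t=0.6522; Δt_x=3.8637, Δt_y=1.0353
    y: enter (4,8) at t=0.6522
    x: enter (3,8) at t=1.5841
    y: enter (3,9) at t=1.6875 ← occupied
  → r_3 = 1.6875

ranges = [2.2796, 0.6108, 1.6875]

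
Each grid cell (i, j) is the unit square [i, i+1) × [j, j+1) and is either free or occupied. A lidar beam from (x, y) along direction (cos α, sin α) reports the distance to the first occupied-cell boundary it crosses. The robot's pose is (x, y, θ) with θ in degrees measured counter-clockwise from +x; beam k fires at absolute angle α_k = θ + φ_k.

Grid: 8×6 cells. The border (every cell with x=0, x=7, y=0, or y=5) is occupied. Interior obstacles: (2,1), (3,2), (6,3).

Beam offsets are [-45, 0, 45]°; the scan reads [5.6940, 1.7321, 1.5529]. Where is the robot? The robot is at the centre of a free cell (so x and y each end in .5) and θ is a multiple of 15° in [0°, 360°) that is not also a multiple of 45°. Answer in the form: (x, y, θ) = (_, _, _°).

(x, y, θ) = (1.5, 3.5, 60°)

The pose lattice has 21·16 = 336 candidates. Test each by forward raycasting.
  (1.5, 4.5, 285°): beam 1 = 1.0000 ≠ 5.6940 ✗
  (3.5, 3.5, 30°): beam 1 = 3.6235 ≠ 5.6940 ✗
  (4.5, 1.5, 150°): beam 1 = 3.6235 ≠ 5.6940 ✗
  (5.5, 3.5, 210°): beam 1 = 4.6587 ≠ 5.6940 ✗
  (6.5, 2.5, 240°): beam 1 = 3.6235 ≠ 5.6940 ✗
  …
  (1.5, 3.5, 60°): r_1=5.6940, r_2=1.7321, r_3=1.5529 — all match ✓
No second candidate reproduces the full scan.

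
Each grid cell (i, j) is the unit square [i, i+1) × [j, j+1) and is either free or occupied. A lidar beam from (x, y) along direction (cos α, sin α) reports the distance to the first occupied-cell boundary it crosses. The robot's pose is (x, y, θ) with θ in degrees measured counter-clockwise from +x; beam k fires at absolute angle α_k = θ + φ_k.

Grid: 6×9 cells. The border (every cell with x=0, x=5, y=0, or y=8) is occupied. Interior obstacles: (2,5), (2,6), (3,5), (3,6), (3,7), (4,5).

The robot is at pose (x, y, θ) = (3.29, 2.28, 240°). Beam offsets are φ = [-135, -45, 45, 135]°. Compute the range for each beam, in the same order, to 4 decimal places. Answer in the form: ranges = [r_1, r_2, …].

ranges = [2.8160, 2.3708, 1.3252, 1.7703]

beam 1: φ=-135°, α=105°
  cosα=-0.2588 sinα=0.9659 | (3,2) | tMaxX 1.1205 tMaxY 0.7454 | tΔX 3.8637 tΔY 1.0353
    t=0.7454 [y] (3,3)
    t=1.1205 [x] (2,3)
    t=1.7807 [y] (2,4)
    t=2.8160 [y] (2,5) — stop
  → r_1 = 2.8160
beam 2: φ=-45°, α=195°
  cosα=-0.9659 sinα=-0.2588 | (3,2) | tMaxX 0.3002 tMaxY 1.0818 | tΔX 1.0353 tΔY 3.8637
    t=0.3002 [x] (2,2)
    t=1.0818 [y] (2,1)
    t=1.3355 [x] (1,1)
    t=2.3708 [x] (0,1) — stop
  → r_2 = 2.3708
beam 3: φ=45°, α=285°
  cosα=0.2588 sinα=-0.9659 | (3,2) | tMaxX 2.7432 tMaxY 0.2899 | tΔX 3.8637 tΔY 1.0353
    t=0.2899 [y] (3,1)
    t=1.3252 [y] (3,0) — stop
  → r_3 = 1.3252
beam 4: φ=135°, α=15°
  cosα=0.9659 sinα=0.2588 | (3,2) | tMaxX 0.7350 tMaxY 2.7819 | tΔX 1.0353 tΔY 3.8637
    t=0.7350 [x] (4,2)
    t=1.7703 [x] (5,2) — stop
  → r_4 = 1.7703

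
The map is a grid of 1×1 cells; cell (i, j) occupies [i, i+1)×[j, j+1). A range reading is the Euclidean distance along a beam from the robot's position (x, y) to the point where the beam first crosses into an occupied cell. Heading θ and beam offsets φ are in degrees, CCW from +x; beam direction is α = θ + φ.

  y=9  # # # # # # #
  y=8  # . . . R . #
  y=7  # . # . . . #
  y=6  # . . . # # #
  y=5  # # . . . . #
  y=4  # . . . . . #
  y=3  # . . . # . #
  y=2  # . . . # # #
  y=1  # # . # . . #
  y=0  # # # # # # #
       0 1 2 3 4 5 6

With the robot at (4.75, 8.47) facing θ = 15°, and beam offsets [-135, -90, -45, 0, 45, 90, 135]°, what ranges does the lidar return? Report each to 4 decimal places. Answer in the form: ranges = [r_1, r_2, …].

ranges = [7.4709, 1.5219, 1.4434, 1.2941, 0.6120, 0.5487, 1.0600]

beam 1: φ=-135°, α=240°
  direction (-0.5000, -0.8660); cell (4,8); t to first gridline: x 1.5000, y 0.5427 (then +2.0000 / +1.1547)
    (4,7) via y @ 0.5427
    (3,7) via x @ 1.5000
    (3,6) via y @ 1.6974
    (3,5) via y @ 2.8521
    (2,5) via x @ 3.5000
    (2,4) via y @ 4.0068
    (2,3) via y @ 5.1615
    (1,3) via x @ 5.5000
    (1,2) via y @ 6.3162
    (1,1) via y @ 7.4709  # hit
  → r_1 = 7.4709
beam 2: φ=-90°, α=285°
  direction (0.2588, -0.9659); cell (4,8); t to first gridline: x 0.9659, y 0.4866 (then +3.8637 / +1.0353)
    (4,7) via y @ 0.4866
    (5,7) via x @ 0.9659
    (5,6) via y @ 1.5219  # hit
  → r_2 = 1.5219
beam 3: φ=-45°, α=330°
  direction (0.8660, -0.5000); cell (4,8); t to first gridline: x 0.2887, y 0.9400 (then +1.1547 / +2.0000)
    (5,8) via x @ 0.2887
    (5,7) via y @ 0.9400
    (6,7) via x @ 1.4434  # hit
  → r_3 = 1.4434
beam 4: φ=0°, α=15°
  direction (0.9659, 0.2588); cell (4,8); t to first gridline: x 0.2588, y 2.0478 (then +1.0353 / +3.8637)
    (5,8) via x @ 0.2588
    (6,8) via x @ 1.2941  # hit
  → r_4 = 1.2941
beam 5: φ=45°, α=60°
  direction (0.5000, 0.8660); cell (4,8); t to first gridline: x 0.5000, y 0.6120 (then +2.0000 / +1.1547)
    (5,8) via x @ 0.5000
    (5,9) via y @ 0.6120  # hit
  → r_5 = 0.6120
beam 6: φ=90°, α=105°
  direction (-0.2588, 0.9659); cell (4,8); t to first gridline: x 2.8978, y 0.5487 (then +3.8637 / +1.0353)
    (4,9) via y @ 0.5487  # hit
  → r_6 = 0.5487
beam 7: φ=135°, α=150°
  direction (-0.8660, 0.5000); cell (4,8); t to first gridline: x 0.8660, y 1.0600 (then +1.1547 / +2.0000)
    (3,8) via x @ 0.8660
    (3,9) via y @ 1.0600  # hit
  → r_7 = 1.0600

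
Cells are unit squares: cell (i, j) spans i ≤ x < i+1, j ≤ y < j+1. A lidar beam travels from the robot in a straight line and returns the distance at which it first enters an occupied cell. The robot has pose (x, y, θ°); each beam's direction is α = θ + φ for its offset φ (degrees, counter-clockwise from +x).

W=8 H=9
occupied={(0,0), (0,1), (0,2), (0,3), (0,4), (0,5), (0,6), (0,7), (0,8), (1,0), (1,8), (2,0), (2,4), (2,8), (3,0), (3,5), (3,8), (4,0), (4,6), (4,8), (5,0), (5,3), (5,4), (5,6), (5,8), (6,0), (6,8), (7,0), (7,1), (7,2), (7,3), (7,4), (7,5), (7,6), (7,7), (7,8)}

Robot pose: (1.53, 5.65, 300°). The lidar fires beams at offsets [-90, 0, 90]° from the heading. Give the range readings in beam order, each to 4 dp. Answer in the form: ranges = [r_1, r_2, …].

beam 1: φ=-90°, α=210°
  cosα=-0.8660 sinα=-0.5000 | (1,5) | tMaxX 0.6120 tMaxY 1.3000 | tΔX 1.1547 tΔY 2.0000
    t=0.6120 [x] (0,5) — stop
  → r_1 = 0.6120
beam 2: φ=0°, α=300°
  cosα=0.5000 sinα=-0.8660 | (1,5) | tMaxX 0.9400 tMaxY 0.7506 | tΔX 2.0000 tΔY 1.1547
    t=0.7506 [y] (1,4)
    t=0.9400 [x] (2,4) — stop
  → r_2 = 0.9400
beam 3: φ=90°, α=30°
  cosα=0.8660 sinα=0.5000 | (1,5) | tMaxX 0.5427 tMaxY 0.7000 | tΔX 1.1547 tΔY 2.0000
    t=0.5427 [x] (2,5)
    t=0.7000 [y] (2,6)
    t=1.6974 [x] (3,6)
    t=2.7000 [y] (3,7)
    t=2.8521 [x] (4,7)
    t=4.0068 [x] (5,7)
    t=4.7000 [y] (5,8) — stop
  → r_3 = 4.7000

ranges = [0.6120, 0.9400, 4.7000]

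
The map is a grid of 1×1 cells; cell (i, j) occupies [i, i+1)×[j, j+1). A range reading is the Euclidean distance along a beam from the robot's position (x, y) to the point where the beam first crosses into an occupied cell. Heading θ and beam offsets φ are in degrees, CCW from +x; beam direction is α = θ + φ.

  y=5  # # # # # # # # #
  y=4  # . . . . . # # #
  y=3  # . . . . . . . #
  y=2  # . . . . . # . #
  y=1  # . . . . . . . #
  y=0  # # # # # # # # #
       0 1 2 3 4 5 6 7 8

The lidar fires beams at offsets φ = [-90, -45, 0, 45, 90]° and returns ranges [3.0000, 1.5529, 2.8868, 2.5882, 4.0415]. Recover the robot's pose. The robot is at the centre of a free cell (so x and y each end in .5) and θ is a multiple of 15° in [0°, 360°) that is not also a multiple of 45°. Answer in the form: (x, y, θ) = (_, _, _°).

The pose lattice has 25·16 = 400 candidates. Test each by forward raycasting.
  (5.5, 2.5, 120°): beam 1 = 0.5774 ≠ 3.0000 ✗
  (3.5, 4.5, 150°): beam 1 = 0.5774 ≠ 3.0000 ✗
  (3.5, 2.5, 195°): beam 1 = 2.5882 ≠ 3.0000 ✗
  (5.5, 2.5, 210°): beam 1 = 2.8868 ≠ 3.0000 ✗
  (2.5, 1.5, 150°): beam 1 = 4.0415 ≠ 3.0000 ✗
  …
  (4.5, 2.5, 60°): r_1=3.0000, r_2=1.5529, r_3=2.8868, r_4=2.5882, r_5=4.0415 — all match ✓
Unique over the lattice → pose = (4.5, 2.5, 60°).

(x, y, θ) = (4.5, 2.5, 60°)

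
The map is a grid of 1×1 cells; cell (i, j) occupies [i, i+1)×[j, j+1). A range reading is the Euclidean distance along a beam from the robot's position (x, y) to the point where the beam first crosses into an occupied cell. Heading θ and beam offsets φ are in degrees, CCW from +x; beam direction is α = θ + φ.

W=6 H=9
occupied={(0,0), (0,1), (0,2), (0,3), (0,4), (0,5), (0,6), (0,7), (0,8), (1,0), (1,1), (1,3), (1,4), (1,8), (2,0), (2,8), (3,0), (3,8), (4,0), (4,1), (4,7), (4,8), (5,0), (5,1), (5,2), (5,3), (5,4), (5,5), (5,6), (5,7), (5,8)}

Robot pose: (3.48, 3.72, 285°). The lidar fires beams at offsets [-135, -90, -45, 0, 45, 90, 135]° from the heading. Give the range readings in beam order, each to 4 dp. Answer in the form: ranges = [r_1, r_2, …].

ranges = [1.7090, 1.5322, 2.9600, 2.0091, 1.7551, 1.5736, 3.0400]

beam 1: φ=-135°, α=150°
  direction (-0.8660, 0.5000); cell (3,3); t to first gridline: x 0.5543, y 0.5600 (then +1.1547 / +2.0000)
    (2,3) via x @ 0.5543
    (2,4) via y @ 0.5600
    (1,4) via x @ 1.7090  # hit
  → r_1 = 1.7090
beam 2: φ=-90°, α=195°
  direction (-0.9659, -0.2588); cell (3,3); t to first gridline: x 0.4969, y 2.7819 (then +1.0353 / +3.8637)
    (2,3) via x @ 0.4969
    (1,3) via x @ 1.5322  # hit
  → r_2 = 1.5322
beam 3: φ=-45°, α=240°
  direction (-0.5000, -0.8660); cell (3,3); t to first gridline: x 0.9600, y 0.8314 (then +2.0000 / +1.1547)
    (3,2) via y @ 0.8314
    (2,2) via x @ 0.9600
    (2,1) via y @ 1.9861
    (1,1) via x @ 2.9600  # hit
  → r_3 = 2.9600
beam 4: φ=0°, α=285°
  direction (0.2588, -0.9659); cell (3,3); t to first gridline: x 2.0091, y 0.7454 (then +3.8637 / +1.0353)
    (3,2) via y @ 0.7454
    (3,1) via y @ 1.7807
    (4,1) via x @ 2.0091  # hit
  → r_4 = 2.0091
beam 5: φ=45°, α=330°
  direction (0.8660, -0.5000); cell (3,3); t to first gridline: x 0.6004, y 1.4400 (then +1.1547 / +2.0000)
    (4,3) via x @ 0.6004
    (4,2) via y @ 1.4400
    (5,2) via x @ 1.7551  # hit
  → r_5 = 1.7551
beam 6: φ=90°, α=15°
  direction (0.9659, 0.2588); cell (3,3); t to first gridline: x 0.5383, y 1.0818 (then +1.0353 / +3.8637)
    (4,3) via x @ 0.5383
    (4,4) via y @ 1.0818
    (5,4) via x @ 1.5736  # hit
  → r_6 = 1.5736
beam 7: φ=135°, α=60°
  direction (0.5000, 0.8660); cell (3,3); t to first gridline: x 1.0400, y 0.3233 (then +2.0000 / +1.1547)
    (3,4) via y @ 0.3233
    (4,4) via x @ 1.0400
    (4,5) via y @ 1.4780
    (4,6) via y @ 2.6327
    (5,6) via x @ 3.0400  # hit
  → r_7 = 3.0400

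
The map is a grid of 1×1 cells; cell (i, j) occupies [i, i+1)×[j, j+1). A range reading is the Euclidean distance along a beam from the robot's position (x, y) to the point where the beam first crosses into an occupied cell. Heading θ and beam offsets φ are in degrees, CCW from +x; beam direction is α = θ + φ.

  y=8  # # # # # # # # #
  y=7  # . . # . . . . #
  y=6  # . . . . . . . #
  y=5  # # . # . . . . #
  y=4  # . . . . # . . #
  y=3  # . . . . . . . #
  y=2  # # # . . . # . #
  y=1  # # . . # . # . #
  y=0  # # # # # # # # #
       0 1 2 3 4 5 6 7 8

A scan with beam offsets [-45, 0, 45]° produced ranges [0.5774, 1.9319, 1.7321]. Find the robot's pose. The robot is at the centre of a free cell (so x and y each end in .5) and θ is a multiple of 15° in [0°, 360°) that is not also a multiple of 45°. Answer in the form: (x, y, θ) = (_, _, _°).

(x, y, θ) = (1.5, 6.5, 345°)

The pose lattice has 39·16 = 624 candidates. Test each by forward raycasting.
  (5.5, 6.5, 285°): beam 1 = 5.0000 ≠ 0.5774 ✗
  (4.5, 5.5, 75°): beam 1 = 4.0415 ≠ 0.5774 ✗
  (2.5, 5.5, 120°): beam 1 = 1.9319 ≠ 0.5774 ✗
  (3.5, 2.5, 150°): beam 1 = 5.6940 ≠ 0.5774 ✗
  …
  (1.5, 6.5, 345°): r_1=0.5774, r_2=1.9319, r_3=1.7321 — all match ✓
Only this pose fits every beam.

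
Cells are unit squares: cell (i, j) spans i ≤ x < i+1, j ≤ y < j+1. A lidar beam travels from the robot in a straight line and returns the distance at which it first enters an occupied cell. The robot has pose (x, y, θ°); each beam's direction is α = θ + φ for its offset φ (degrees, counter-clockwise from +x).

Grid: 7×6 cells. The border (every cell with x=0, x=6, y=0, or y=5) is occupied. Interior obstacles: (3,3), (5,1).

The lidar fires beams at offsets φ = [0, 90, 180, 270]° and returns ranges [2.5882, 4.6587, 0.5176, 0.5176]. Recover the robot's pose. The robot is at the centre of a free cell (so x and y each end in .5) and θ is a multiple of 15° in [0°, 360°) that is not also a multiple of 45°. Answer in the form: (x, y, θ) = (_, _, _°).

Enumerate (i+0.5, j+0.5, θ) over the 18 free cells and 16 admissible headings. For each, cast all 4 beams and compare to the given ranges.
  (5.5, 3.5, 345°): beam 1 = 0.5176 ≠ 2.5882 ✗
  (4.5, 2.5, 300°): beam 1 = 1.0000 ≠ 2.5882 ✗
  (4.5, 3.5, 330°): beam 1 = 1.7321 ≠ 2.5882 ✗
  (5.5, 3.5, 165°): beam 1 = 1.5529 ≠ 2.5882 ✗
  …
  (5.5, 2.5, 105°): r_1=2.5882, r_2=4.6587, r_3=0.5176, r_4=0.5176 — all match ✓
No second candidate reproduces the full scan.

(x, y, θ) = (5.5, 2.5, 105°)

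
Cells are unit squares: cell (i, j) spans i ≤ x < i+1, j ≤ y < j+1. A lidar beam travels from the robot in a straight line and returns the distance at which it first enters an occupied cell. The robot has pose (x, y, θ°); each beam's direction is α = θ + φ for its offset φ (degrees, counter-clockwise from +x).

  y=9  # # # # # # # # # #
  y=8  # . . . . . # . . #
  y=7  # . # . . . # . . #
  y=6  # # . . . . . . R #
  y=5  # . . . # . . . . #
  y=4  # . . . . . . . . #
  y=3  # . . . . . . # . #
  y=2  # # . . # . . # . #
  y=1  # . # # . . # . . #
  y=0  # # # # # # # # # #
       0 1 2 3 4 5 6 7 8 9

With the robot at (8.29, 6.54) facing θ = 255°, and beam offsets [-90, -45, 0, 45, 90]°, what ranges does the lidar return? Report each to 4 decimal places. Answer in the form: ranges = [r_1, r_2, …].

beam 1: φ=-90°, α=165°
  cosα=-0.9659 sinα=0.2588 | (8,6) | tMaxX 0.3002 tMaxY 1.7773 | tΔX 1.0353 tΔY 3.8637
    t=0.3002 [x] (7,6)
    t=1.3355 [x] (6,6)
    t=1.7773 [y] (6,7) — stop
  → r_1 = 1.7773
beam 2: φ=-45°, α=210°
  cosα=-0.8660 sinα=-0.5000 | (8,6) | tMaxX 0.3349 tMaxY 1.0800 | tΔX 1.1547 tΔY 2.0000
    t=0.3349 [x] (7,6)
    t=1.0800 [y] (7,5)
    t=1.4896 [x] (6,5)
    t=2.6443 [x] (5,5)
    t=3.0800 [y] (5,4)
    t=3.7990 [x] (4,4)
    t=4.9537 [x] (3,4)
    t=5.0800 [y] (3,3)
    t=6.1084 [x] (2,3)
    t=7.0800 [y] (2,2)
    t=7.2631 [x] (1,2) — stop
  → r_2 = 7.2631
beam 3: φ=0°, α=255°
  cosα=-0.2588 sinα=-0.9659 | (8,6) | tMaxX 1.1205 tMaxY 0.5590 | tΔX 3.8637 tΔY 1.0353
    t=0.5590 [y] (8,5)
    t=1.1205 [x] (7,5)
    t=1.5943 [y] (7,4)
    t=2.6296 [y] (7,3) — stop
  → r_3 = 2.6296
beam 4: φ=45°, α=300°
  cosα=0.5000 sinα=-0.8660 | (8,6) | tMaxX 1.4200 tMaxY 0.6235 | tΔX 2.0000 tΔY 1.1547
    t=0.6235 [y] (8,5)
    t=1.4200 [x] (9,5) — stop
  → r_4 = 1.4200
beam 5: φ=90°, α=345°
  cosα=0.9659 sinα=-0.2588 | (8,6) | tMaxX 0.7350 tMaxY 2.0864 | tΔX 1.0353 tΔY 3.8637
    t=0.7350 [x] (9,6) — stop
  → r_5 = 0.7350

ranges = [1.7773, 7.2631, 2.6296, 1.4200, 0.7350]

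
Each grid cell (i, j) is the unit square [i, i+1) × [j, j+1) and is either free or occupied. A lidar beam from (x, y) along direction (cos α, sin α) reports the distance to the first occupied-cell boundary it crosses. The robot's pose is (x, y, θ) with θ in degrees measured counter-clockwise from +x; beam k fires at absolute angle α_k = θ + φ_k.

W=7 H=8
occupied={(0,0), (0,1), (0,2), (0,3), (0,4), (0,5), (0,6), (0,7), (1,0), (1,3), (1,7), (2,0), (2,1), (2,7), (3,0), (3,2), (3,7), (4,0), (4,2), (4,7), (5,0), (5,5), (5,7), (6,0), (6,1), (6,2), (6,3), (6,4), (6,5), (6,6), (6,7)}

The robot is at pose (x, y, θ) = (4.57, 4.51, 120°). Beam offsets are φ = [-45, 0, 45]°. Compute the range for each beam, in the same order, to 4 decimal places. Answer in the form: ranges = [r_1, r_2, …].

beam 1: φ=-45°, α=75°
  d=(0.2588,0.9659)  start (4,4)  tX=1.6614 tY=0.5073  stride 1/|dx|=3.8637 1/|dy|=1.0353
    cross y-line → (4,5), t=0.5073
    cross y-line → (4,6), t=1.5426
    cross x-line → (5,6), t=1.6614
    cross y-line → (5,7), t=2.5778 (wall)
  → r_1 = 2.5778
beam 2: φ=0°, α=120°
  d=(-0.5000,0.8660)  start (4,4)  tX=1.1400 tY=0.5658  stride 1/|dx|=2.0000 1/|dy|=1.1547
    cross y-line → (4,5), t=0.5658
    cross x-line → (3,5), t=1.1400
    cross y-line → (3,6), t=1.7205
    cross y-line → (3,7), t=2.8752 (wall)
  → r_2 = 2.8752
beam 3: φ=45°, α=165°
  d=(-0.9659,0.2588)  start (4,4)  tX=0.5901 tY=1.8932  stride 1/|dx|=1.0353 1/|dy|=3.8637
    cross x-line → (3,4), t=0.5901
    cross x-line → (2,4), t=1.6254
    cross y-line → (2,5), t=1.8932
    cross x-line → (1,5), t=2.6607
    cross x-line → (0,5), t=3.6959 (wall)
  → r_3 = 3.6959

ranges = [2.5778, 2.8752, 3.6959]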